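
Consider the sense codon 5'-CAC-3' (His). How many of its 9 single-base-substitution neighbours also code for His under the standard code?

Position 1: none → 0 synonymous.
Position 2: none → 0 synonymous.
Position 3: CAU → 1 synonymous.
Total: 0 + 0 + 1 = 1.

1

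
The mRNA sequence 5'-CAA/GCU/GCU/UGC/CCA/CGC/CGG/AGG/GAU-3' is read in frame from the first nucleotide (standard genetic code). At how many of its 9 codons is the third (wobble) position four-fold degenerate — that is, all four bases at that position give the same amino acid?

5

Codon 1 CAA (Gln): third position 2-fold.
Codon 2 GCU (Ala): third position 4-fold.
Codon 3 GCU (Ala): third position 4-fold.
Codon 4 UGC (Cys): third position 2-fold.
Codon 5 CCA (Pro): third position 4-fold.
Codon 6 CGC (Arg): third position 4-fold.
Codon 7 CGG (Arg): third position 4-fold.
Codon 8 AGG (Arg): third position 2-fold.
Codon 9 GAU (Asp): third position 2-fold.
Four-fold degenerate third positions: 5.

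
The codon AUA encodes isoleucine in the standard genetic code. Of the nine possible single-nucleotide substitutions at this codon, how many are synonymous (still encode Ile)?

Position 1: none → 0 synonymous.
Position 2: none → 0 synonymous.
Position 3: AUU, AUC → 2 synonymous.
Total: 0 + 0 + 2 = 2.

2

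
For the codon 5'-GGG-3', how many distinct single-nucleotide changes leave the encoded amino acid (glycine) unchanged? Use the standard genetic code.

3

Position 1: none → 0 synonymous.
Position 2: none → 0 synonymous.
Position 3: GGU, GGC, GGA → 3 synonymous.
Total: 0 + 0 + 3 = 3.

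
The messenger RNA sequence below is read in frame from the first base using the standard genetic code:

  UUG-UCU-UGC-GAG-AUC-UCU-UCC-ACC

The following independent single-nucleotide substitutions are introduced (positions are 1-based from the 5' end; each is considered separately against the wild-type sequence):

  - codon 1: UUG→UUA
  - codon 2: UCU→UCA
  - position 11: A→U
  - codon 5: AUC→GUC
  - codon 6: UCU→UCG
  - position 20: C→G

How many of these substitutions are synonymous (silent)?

3

Codon 1: UUG (Leu) → UUA (Leu) — synonymous.
Codon 2: UCU (Ser) → UCA (Ser) — synonymous.
Codon 4: GAG (Glu) → GUG (Val) — missense.
Codon 5: AUC (Ile) → GUC (Val) — missense.
Codon 6: UCU (Ser) → UCG (Ser) — synonymous.
Codon 7: UCC (Ser) → UGC (Cys) — missense.
Synonymous: 3 of 6.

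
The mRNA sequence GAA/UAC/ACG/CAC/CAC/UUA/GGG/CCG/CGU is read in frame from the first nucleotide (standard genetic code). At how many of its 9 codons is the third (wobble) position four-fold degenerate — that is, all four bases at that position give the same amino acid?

Codon 1 GAA (Glu): third position 2-fold.
Codon 2 UAC (Tyr): third position 2-fold.
Codon 3 ACG (Thr): third position 4-fold.
Codon 4 CAC (His): third position 2-fold.
Codon 5 CAC (His): third position 2-fold.
Codon 6 UUA (Leu): third position 2-fold.
Codon 7 GGG (Gly): third position 4-fold.
Codon 8 CCG (Pro): third position 4-fold.
Codon 9 CGU (Arg): third position 4-fold.
Four-fold degenerate third positions: 4.

4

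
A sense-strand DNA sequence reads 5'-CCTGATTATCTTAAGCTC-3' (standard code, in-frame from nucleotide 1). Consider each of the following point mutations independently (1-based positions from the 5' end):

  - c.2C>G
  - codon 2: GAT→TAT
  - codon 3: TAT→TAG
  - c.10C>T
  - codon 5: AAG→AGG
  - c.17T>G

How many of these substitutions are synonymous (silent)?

Codon 1: CCT (Pro) → CGT (Arg) — missense.
Codon 2: GAT (Asp) → TAT (Tyr) — missense.
Codon 3: TAT (Tyr) → TAG (Stop) — nonsense.
Codon 4: CTT (Leu) → TTT (Phe) — missense.
Codon 5: AAG (Lys) → AGG (Arg) — missense.
Codon 6: CTC (Leu) → CGC (Arg) — missense.
Synonymous: 0 of 6.

0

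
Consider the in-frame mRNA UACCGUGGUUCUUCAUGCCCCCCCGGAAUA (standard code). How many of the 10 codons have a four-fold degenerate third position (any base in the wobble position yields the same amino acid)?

7

Codon 1 UAC (Tyr): third position 2-fold.
Codon 2 CGU (Arg): third position 4-fold.
Codon 3 GGU (Gly): third position 4-fold.
Codon 4 UCU (Ser): third position 4-fold.
Codon 5 UCA (Ser): third position 4-fold.
Codon 6 UGC (Cys): third position 2-fold.
Codon 7 CCC (Pro): third position 4-fold.
Codon 8 CCC (Pro): third position 4-fold.
Codon 9 GGA (Gly): third position 4-fold.
Codon 10 AUA (Ile): third position 3-fold.
Four-fold degenerate third positions: 7.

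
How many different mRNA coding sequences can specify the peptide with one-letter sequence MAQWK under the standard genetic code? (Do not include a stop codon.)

Met: 1 codon.
Ala: 4 codons.
Gln: 2 codons.
Trp: 1 codon.
Lys: 2 codons.
1 × 4 × 2 × 1 × 2 = 16.

16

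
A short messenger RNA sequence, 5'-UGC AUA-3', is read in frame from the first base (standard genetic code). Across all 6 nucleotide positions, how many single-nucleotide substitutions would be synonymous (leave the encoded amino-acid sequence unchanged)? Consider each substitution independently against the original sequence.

Codon 1 (UGC, Cys): 1 synonymous substitution.
Codon 2 (AUA, Ile): 2 synonymous substitutions.
Total: 1 + 2 = 3.

3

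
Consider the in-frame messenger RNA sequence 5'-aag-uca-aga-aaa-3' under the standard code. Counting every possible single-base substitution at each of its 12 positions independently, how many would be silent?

Codon 1 (AAG, Lys): 1 synonymous substitution.
Codon 2 (UCA, Ser): 3 synonymous substitutions.
Codon 3 (AGA, Arg): 2 synonymous substitutions.
Codon 4 (AAA, Lys): 1 synonymous substitution.
Total: 1 + 3 + 2 + 1 = 7.

7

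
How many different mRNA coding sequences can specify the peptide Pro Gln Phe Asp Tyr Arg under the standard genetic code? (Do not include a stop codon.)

384

Pro: 4 codons.
Gln: 2 codons.
Phe: 2 codons.
Asp: 2 codons.
Tyr: 2 codons.
Arg: 6 codons.
4 × 2 × 2 × 2 × 2 × 6 = 384.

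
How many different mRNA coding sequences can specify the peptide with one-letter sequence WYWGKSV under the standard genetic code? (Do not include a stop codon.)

384

Trp: 1 codon.
Tyr: 2 codons.
Trp: 1 codon.
Gly: 4 codons.
Lys: 2 codons.
Ser: 6 codons.
Val: 4 codons.
1 × 2 × 1 × 4 × 2 × 6 × 4 = 384.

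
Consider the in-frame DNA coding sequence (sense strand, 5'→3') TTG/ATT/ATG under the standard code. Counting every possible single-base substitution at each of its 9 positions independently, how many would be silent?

Codon 1 (TTG, Leu): 2 synonymous substitutions.
Codon 2 (ATT, Ile): 2 synonymous substitutions.
Codon 3 (ATG, Met): 0 synonymous substitutions.
Total: 2 + 2 + 0 = 4.

4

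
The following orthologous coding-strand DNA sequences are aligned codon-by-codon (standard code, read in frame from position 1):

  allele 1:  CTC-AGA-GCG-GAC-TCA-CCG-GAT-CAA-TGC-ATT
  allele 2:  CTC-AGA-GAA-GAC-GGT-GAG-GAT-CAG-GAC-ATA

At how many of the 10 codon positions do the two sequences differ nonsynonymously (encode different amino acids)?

4

Codon 1: CTC Leu / CTC Leu — identical.
Codon 2: AGA Arg / AGA Arg — identical.
Codon 3: GCG Ala / GAA Glu — nonsynonymous.
Codon 4: GAC Asp / GAC Asp — identical.
Codon 5: TCA Ser / GGT Gly — nonsynonymous.
Codon 6: CCG Pro / GAG Glu — nonsynonymous.
Codon 7: GAT Asp / GAT Asp — identical.
Codon 8: CAA Gln / CAG Gln — synonymous.
Codon 9: TGC Cys / GAC Asp — nonsynonymous.
Codon 10: ATT Ile / ATA Ile — synonymous.
Nonsynonymous differences: 4.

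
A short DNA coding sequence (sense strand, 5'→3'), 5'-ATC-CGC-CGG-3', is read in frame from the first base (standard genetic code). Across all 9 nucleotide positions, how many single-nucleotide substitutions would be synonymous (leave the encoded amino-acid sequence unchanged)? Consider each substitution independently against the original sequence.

9

Codon 1 (ATC, Ile): 2 synonymous substitutions.
Codon 2 (CGC, Arg): 3 synonymous substitutions.
Codon 3 (CGG, Arg): 4 synonymous substitutions.
Total: 2 + 3 + 4 = 9.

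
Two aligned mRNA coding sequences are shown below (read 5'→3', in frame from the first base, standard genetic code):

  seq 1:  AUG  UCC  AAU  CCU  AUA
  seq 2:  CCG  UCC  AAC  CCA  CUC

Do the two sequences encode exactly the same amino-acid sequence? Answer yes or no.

no

Codon 1: AUG Met / CCG Pro — nonsynonymous.
Codon 2: UCC Ser / UCC Ser — identical.
Codon 3: AAU Asn / AAC Asn — synonymous.
Codon 4: CCU Pro / CCA Pro — synonymous.
Codon 5: AUA Ile / CUC Leu — nonsynonymous.
Nonsynonymous differences: 2 → different protein.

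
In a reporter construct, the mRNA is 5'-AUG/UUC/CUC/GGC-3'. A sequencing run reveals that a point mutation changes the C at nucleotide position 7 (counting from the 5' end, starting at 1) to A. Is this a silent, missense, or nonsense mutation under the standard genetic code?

Position 7 falls in codon 3: CUC → Leu.
After the substitution the codon is AUC → Ile.
Leu ≠ Ile, so this is a missense mutation.

missense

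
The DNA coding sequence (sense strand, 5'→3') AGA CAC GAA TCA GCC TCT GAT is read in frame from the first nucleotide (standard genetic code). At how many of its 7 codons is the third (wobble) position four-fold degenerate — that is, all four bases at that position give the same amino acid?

3

Codon 1 AGA (Arg): third position 2-fold.
Codon 2 CAC (His): third position 2-fold.
Codon 3 GAA (Glu): third position 2-fold.
Codon 4 TCA (Ser): third position 4-fold.
Codon 5 GCC (Ala): third position 4-fold.
Codon 6 TCT (Ser): third position 4-fold.
Codon 7 GAT (Asp): third position 2-fold.
Four-fold degenerate third positions: 3.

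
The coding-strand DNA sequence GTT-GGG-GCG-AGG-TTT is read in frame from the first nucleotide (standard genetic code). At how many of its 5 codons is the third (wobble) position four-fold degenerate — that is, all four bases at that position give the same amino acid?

3

Codon 1 GTT (Val): third position 4-fold.
Codon 2 GGG (Gly): third position 4-fold.
Codon 3 GCG (Ala): third position 4-fold.
Codon 4 AGG (Arg): third position 2-fold.
Codon 5 TTT (Phe): third position 2-fold.
Four-fold degenerate third positions: 3.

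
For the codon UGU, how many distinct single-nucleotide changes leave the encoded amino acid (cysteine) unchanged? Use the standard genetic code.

1

Position 1: none → 0 synonymous.
Position 2: none → 0 synonymous.
Position 3: UGC → 1 synonymous.
Total: 0 + 0 + 1 = 1.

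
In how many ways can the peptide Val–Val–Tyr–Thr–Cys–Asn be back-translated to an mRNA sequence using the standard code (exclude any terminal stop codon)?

512

Val: 4 codons.
Val: 4 codons.
Tyr: 2 codons.
Thr: 4 codons.
Cys: 2 codons.
Asn: 2 codons.
4 × 4 × 2 × 4 × 2 × 2 = 512.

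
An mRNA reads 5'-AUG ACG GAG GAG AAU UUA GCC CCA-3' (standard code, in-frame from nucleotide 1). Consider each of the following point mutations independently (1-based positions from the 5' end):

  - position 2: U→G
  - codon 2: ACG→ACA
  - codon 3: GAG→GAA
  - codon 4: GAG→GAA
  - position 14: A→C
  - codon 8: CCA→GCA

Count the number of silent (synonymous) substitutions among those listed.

Codon 1: AUG (Met) → AGG (Arg) — missense.
Codon 2: ACG (Thr) → ACA (Thr) — synonymous.
Codon 3: GAG (Glu) → GAA (Glu) — synonymous.
Codon 4: GAG (Glu) → GAA (Glu) — synonymous.
Codon 5: AAU (Asn) → ACU (Thr) — missense.
Codon 8: CCA (Pro) → GCA (Ala) — missense.
Synonymous: 3 of 6.

3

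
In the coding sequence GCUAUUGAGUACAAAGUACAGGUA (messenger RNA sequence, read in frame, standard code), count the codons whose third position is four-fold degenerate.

3

Codon 1 GCU (Ala): third position 4-fold.
Codon 2 AUU (Ile): third position 3-fold.
Codon 3 GAG (Glu): third position 2-fold.
Codon 4 UAC (Tyr): third position 2-fold.
Codon 5 AAA (Lys): third position 2-fold.
Codon 6 GUA (Val): third position 4-fold.
Codon 7 CAG (Gln): third position 2-fold.
Codon 8 GUA (Val): third position 4-fold.
Four-fold degenerate third positions: 3.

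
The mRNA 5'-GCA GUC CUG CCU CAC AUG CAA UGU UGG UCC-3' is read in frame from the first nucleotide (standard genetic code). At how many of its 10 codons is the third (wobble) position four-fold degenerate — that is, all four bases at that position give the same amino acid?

5

Codon 1 GCA (Ala): third position 4-fold.
Codon 2 GUC (Val): third position 4-fold.
Codon 3 CUG (Leu): third position 4-fold.
Codon 4 CCU (Pro): third position 4-fold.
Codon 5 CAC (His): third position 2-fold.
Codon 6 AUG (Met): third position 1-fold.
Codon 7 CAA (Gln): third position 2-fold.
Codon 8 UGU (Cys): third position 2-fold.
Codon 9 UGG (Trp): third position 1-fold.
Codon 10 UCC (Ser): third position 4-fold.
Four-fold degenerate third positions: 5.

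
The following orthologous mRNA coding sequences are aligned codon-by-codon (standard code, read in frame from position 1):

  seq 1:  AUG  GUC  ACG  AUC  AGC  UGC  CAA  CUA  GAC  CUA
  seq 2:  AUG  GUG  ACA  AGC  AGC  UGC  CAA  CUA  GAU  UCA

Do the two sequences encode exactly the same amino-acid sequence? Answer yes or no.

Codon 1: AUG Met / AUG Met — identical.
Codon 2: GUC Val / GUG Val — synonymous.
Codon 3: ACG Thr / ACA Thr — synonymous.
Codon 4: AUC Ile / AGC Ser — nonsynonymous.
Codon 5: AGC Ser / AGC Ser — identical.
Codon 6: UGC Cys / UGC Cys — identical.
Codon 7: CAA Gln / CAA Gln — identical.
Codon 8: CUA Leu / CUA Leu — identical.
Codon 9: GAC Asp / GAU Asp — synonymous.
Codon 10: CUA Leu / UCA Ser — nonsynonymous.
Nonsynonymous differences: 2 → different protein.

no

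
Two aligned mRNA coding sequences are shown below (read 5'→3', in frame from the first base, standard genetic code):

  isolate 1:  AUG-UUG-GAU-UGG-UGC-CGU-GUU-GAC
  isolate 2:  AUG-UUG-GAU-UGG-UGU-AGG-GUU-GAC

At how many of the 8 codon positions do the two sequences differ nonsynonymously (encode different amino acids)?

Codon 1: AUG Met / AUG Met — identical.
Codon 2: UUG Leu / UUG Leu — identical.
Codon 3: GAU Asp / GAU Asp — identical.
Codon 4: UGG Trp / UGG Trp — identical.
Codon 5: UGC Cys / UGU Cys — synonymous.
Codon 6: CGU Arg / AGG Arg — synonymous.
Codon 7: GUU Val / GUU Val — identical.
Codon 8: GAC Asp / GAC Asp — identical.
Nonsynonymous differences: 0.

0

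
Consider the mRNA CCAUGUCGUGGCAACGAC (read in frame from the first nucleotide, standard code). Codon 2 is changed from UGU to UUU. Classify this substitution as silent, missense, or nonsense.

missense

Position 5 falls in codon 2: UGU → Cys.
After the substitution the codon is UUU → Phe.
Cys ≠ Phe, so this is a missense mutation.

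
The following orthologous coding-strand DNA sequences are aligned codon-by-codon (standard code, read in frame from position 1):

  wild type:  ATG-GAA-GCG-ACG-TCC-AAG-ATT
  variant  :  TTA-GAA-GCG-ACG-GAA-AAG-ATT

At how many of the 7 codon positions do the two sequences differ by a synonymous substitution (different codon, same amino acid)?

Codon 1: ATG Met / TTA Leu — nonsynonymous.
Codon 2: GAA Glu / GAA Glu — identical.
Codon 3: GCG Ala / GCG Ala — identical.
Codon 4: ACG Thr / ACG Thr — identical.
Codon 5: TCC Ser / GAA Glu — nonsynonymous.
Codon 6: AAG Lys / AAG Lys — identical.
Codon 7: ATT Ile / ATT Ile — identical.
Synonymous differences: 0.

0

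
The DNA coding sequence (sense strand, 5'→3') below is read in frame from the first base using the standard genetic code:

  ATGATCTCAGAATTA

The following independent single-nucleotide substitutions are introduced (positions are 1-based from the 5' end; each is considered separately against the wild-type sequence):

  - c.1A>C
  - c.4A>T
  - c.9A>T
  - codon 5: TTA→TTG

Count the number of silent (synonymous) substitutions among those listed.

2

Codon 1: ATG (Met) → CTG (Leu) — missense.
Codon 2: ATC (Ile) → TTC (Phe) — missense.
Codon 3: TCA (Ser) → TCT (Ser) — synonymous.
Codon 5: TTA (Leu) → TTG (Leu) — synonymous.
Synonymous: 2 of 4.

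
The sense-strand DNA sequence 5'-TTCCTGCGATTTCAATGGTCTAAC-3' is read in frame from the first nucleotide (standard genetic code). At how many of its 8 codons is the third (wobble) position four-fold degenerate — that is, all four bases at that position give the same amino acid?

3

Codon 1 TTC (Phe): third position 2-fold.
Codon 2 CTG (Leu): third position 4-fold.
Codon 3 CGA (Arg): third position 4-fold.
Codon 4 TTT (Phe): third position 2-fold.
Codon 5 CAA (Gln): third position 2-fold.
Codon 6 TGG (Trp): third position 1-fold.
Codon 7 TCT (Ser): third position 4-fold.
Codon 8 AAC (Asn): third position 2-fold.
Four-fold degenerate third positions: 3.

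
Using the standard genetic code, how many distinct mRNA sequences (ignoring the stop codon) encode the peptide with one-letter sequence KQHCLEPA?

Lys: 2 codons.
Gln: 2 codons.
His: 2 codons.
Cys: 2 codons.
Leu: 6 codons.
Glu: 2 codons.
Pro: 4 codons.
Ala: 4 codons.
2 × 2 × 2 × 2 × 6 × 2 × 4 × 4 = 3072.

3072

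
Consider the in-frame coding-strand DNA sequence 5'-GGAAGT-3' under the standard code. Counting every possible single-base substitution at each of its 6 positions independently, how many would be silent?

Codon 1 (GGA, Gly): 3 synonymous substitutions.
Codon 2 (AGT, Ser): 1 synonymous substitution.
Total: 3 + 1 = 4.

4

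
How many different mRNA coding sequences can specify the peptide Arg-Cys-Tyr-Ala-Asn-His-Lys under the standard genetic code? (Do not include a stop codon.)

768

Arg: 6 codons.
Cys: 2 codons.
Tyr: 2 codons.
Ala: 4 codons.
Asn: 2 codons.
His: 2 codons.
Lys: 2 codons.
6 × 2 × 2 × 4 × 2 × 2 × 2 = 768.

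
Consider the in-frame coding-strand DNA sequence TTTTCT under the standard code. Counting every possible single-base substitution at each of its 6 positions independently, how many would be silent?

Codon 1 (TTT, Phe): 1 synonymous substitution.
Codon 2 (TCT, Ser): 3 synonymous substitutions.
Total: 1 + 3 = 4.

4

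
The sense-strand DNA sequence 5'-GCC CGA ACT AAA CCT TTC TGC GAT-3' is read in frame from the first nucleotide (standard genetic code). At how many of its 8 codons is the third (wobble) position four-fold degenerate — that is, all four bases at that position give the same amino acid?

4

Codon 1 GCC (Ala): third position 4-fold.
Codon 2 CGA (Arg): third position 4-fold.
Codon 3 ACT (Thr): third position 4-fold.
Codon 4 AAA (Lys): third position 2-fold.
Codon 5 CCT (Pro): third position 4-fold.
Codon 6 TTC (Phe): third position 2-fold.
Codon 7 TGC (Cys): third position 2-fold.
Codon 8 GAT (Asp): third position 2-fold.
Four-fold degenerate third positions: 4.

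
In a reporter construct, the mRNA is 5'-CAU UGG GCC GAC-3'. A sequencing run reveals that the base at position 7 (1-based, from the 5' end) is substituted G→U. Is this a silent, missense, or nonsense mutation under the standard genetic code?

Position 7 falls in codon 3: GCC → Ala.
After the substitution the codon is UCC → Ser.
Ala ≠ Ser, so this is a missense mutation.

missense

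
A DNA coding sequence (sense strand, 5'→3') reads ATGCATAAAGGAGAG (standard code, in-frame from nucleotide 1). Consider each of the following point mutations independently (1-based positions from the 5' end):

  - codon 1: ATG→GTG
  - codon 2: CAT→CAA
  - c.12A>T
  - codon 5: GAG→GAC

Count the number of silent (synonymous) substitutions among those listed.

1

Codon 1: ATG (Met) → GTG (Val) — missense.
Codon 2: CAT (His) → CAA (Gln) — missense.
Codon 4: GGA (Gly) → GGT (Gly) — synonymous.
Codon 5: GAG (Glu) → GAC (Asp) — missense.
Synonymous: 1 of 4.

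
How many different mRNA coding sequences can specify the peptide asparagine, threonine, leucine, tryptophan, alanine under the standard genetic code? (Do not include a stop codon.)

192

Asn: 2 codons.
Thr: 4 codons.
Leu: 6 codons.
Trp: 1 codon.
Ala: 4 codons.
2 × 4 × 6 × 1 × 4 = 192.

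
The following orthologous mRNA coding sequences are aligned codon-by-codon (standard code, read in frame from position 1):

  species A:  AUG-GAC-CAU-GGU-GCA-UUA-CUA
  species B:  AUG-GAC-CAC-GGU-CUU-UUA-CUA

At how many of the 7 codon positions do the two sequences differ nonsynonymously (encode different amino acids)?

1

Codon 1: AUG Met / AUG Met — identical.
Codon 2: GAC Asp / GAC Asp — identical.
Codon 3: CAU His / CAC His — synonymous.
Codon 4: GGU Gly / GGU Gly — identical.
Codon 5: GCA Ala / CUU Leu — nonsynonymous.
Codon 6: UUA Leu / UUA Leu — identical.
Codon 7: CUA Leu / CUA Leu — identical.
Nonsynonymous differences: 1.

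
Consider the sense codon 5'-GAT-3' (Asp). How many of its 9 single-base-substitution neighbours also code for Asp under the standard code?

Position 1: none → 0 synonymous.
Position 2: none → 0 synonymous.
Position 3: GAC → 1 synonymous.
Total: 0 + 0 + 1 = 1.

1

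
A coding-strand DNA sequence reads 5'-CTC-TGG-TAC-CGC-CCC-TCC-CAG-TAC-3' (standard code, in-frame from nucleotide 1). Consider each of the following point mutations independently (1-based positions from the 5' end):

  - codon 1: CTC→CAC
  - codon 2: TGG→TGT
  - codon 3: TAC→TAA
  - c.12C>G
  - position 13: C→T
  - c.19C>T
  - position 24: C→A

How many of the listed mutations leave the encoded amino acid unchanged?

Codon 1: CTC (Leu) → CAC (His) — missense.
Codon 2: TGG (Trp) → TGT (Cys) — missense.
Codon 3: TAC (Tyr) → TAA (Stop) — nonsense.
Codon 4: CGC (Arg) → CGG (Arg) — synonymous.
Codon 5: CCC (Pro) → TCC (Ser) — missense.
Codon 7: CAG (Gln) → TAG (Stop) — nonsense.
Codon 8: TAC (Tyr) → TAA (Stop) — nonsense.
Synonymous: 1 of 7.

1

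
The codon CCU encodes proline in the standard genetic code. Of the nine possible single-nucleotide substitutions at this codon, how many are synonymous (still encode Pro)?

3

Position 1: none → 0 synonymous.
Position 2: none → 0 synonymous.
Position 3: CCC, CCA, CCG → 3 synonymous.
Total: 0 + 0 + 3 = 3.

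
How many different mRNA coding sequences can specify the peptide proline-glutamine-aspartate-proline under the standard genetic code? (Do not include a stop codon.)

Pro: 4 codons.
Gln: 2 codons.
Asp: 2 codons.
Pro: 4 codons.
4 × 2 × 2 × 4 = 64.

64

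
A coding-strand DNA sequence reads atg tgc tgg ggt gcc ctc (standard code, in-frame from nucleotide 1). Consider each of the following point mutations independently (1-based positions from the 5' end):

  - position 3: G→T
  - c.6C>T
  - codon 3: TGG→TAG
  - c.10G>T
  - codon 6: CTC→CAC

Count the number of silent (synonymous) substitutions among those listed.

1

Codon 1: ATG (Met) → ATT (Ile) — missense.
Codon 2: TGC (Cys) → TGT (Cys) — synonymous.
Codon 3: TGG (Trp) → TAG (Stop) — nonsense.
Codon 4: GGT (Gly) → TGT (Cys) — missense.
Codon 6: CTC (Leu) → CAC (His) — missense.
Synonymous: 1 of 5.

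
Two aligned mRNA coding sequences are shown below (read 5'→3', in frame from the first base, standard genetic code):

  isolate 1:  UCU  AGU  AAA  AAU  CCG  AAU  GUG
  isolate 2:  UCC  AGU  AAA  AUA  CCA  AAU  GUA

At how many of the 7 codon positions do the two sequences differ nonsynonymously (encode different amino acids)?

Codon 1: UCU Ser / UCC Ser — synonymous.
Codon 2: AGU Ser / AGU Ser — identical.
Codon 3: AAA Lys / AAA Lys — identical.
Codon 4: AAU Asn / AUA Ile — nonsynonymous.
Codon 5: CCG Pro / CCA Pro — synonymous.
Codon 6: AAU Asn / AAU Asn — identical.
Codon 7: GUG Val / GUA Val — synonymous.
Nonsynonymous differences: 1.

1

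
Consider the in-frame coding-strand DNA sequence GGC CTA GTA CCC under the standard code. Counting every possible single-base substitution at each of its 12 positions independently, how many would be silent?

Codon 1 (GGC, Gly): 3 synonymous substitutions.
Codon 2 (CTA, Leu): 4 synonymous substitutions.
Codon 3 (GTA, Val): 3 synonymous substitutions.
Codon 4 (CCC, Pro): 3 synonymous substitutions.
Total: 3 + 4 + 3 + 3 = 13.

13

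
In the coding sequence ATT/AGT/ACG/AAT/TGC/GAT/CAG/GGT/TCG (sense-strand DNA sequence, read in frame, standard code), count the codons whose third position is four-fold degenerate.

3

Codon 1 ATT (Ile): third position 3-fold.
Codon 2 AGT (Ser): third position 2-fold.
Codon 3 ACG (Thr): third position 4-fold.
Codon 4 AAT (Asn): third position 2-fold.
Codon 5 TGC (Cys): third position 2-fold.
Codon 6 GAT (Asp): third position 2-fold.
Codon 7 CAG (Gln): third position 2-fold.
Codon 8 GGT (Gly): third position 4-fold.
Codon 9 TCG (Ser): third position 4-fold.
Four-fold degenerate third positions: 3.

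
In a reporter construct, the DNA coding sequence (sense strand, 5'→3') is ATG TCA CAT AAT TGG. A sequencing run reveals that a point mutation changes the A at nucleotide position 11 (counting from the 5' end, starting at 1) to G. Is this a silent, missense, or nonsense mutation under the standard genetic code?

Position 11 falls in codon 4: AAT → Asn.
After the substitution the codon is AGT → Ser.
Asn ≠ Ser, so this is a missense mutation.

missense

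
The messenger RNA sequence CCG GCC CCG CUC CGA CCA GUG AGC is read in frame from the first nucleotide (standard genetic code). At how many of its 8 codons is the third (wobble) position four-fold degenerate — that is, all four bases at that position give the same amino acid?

Codon 1 CCG (Pro): third position 4-fold.
Codon 2 GCC (Ala): third position 4-fold.
Codon 3 CCG (Pro): third position 4-fold.
Codon 4 CUC (Leu): third position 4-fold.
Codon 5 CGA (Arg): third position 4-fold.
Codon 6 CCA (Pro): third position 4-fold.
Codon 7 GUG (Val): third position 4-fold.
Codon 8 AGC (Ser): third position 2-fold.
Four-fold degenerate third positions: 7.

7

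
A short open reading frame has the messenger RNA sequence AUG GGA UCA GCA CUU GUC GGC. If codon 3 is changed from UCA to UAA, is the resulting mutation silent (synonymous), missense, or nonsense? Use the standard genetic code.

Position 8 falls in codon 3: UCA → Ser.
After the substitution the codon is UAA → Stop.
The new codon is a stop codon, so this is a nonsense mutation.

nonsense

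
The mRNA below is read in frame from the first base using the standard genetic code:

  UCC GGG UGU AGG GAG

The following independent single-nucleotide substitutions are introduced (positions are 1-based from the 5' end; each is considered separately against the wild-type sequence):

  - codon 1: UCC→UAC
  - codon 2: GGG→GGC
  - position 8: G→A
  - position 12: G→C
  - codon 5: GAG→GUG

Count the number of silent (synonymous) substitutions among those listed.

1

Codon 1: UCC (Ser) → UAC (Tyr) — missense.
Codon 2: GGG (Gly) → GGC (Gly) — synonymous.
Codon 3: UGU (Cys) → UAU (Tyr) — missense.
Codon 4: AGG (Arg) → AGC (Ser) — missense.
Codon 5: GAG (Glu) → GUG (Val) — missense.
Synonymous: 1 of 5.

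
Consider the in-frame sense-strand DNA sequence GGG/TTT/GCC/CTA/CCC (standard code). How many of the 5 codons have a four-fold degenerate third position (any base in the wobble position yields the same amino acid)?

4

Codon 1 GGG (Gly): third position 4-fold.
Codon 2 TTT (Phe): third position 2-fold.
Codon 3 GCC (Ala): third position 4-fold.
Codon 4 CTA (Leu): third position 4-fold.
Codon 5 CCC (Pro): third position 4-fold.
Four-fold degenerate third positions: 4.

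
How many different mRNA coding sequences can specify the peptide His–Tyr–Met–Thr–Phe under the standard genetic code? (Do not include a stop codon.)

His: 2 codons.
Tyr: 2 codons.
Met: 1 codon.
Thr: 4 codons.
Phe: 2 codons.
2 × 2 × 1 × 4 × 2 = 32.

32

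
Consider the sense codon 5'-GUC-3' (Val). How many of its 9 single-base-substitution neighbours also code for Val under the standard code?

3

Position 1: none → 0 synonymous.
Position 2: none → 0 synonymous.
Position 3: GUU, GUA, GUG → 3 synonymous.
Total: 0 + 0 + 3 = 3.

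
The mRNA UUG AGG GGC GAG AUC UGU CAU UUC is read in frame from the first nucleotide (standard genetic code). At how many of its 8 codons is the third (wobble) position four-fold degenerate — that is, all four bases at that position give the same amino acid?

Codon 1 UUG (Leu): third position 2-fold.
Codon 2 AGG (Arg): third position 2-fold.
Codon 3 GGC (Gly): third position 4-fold.
Codon 4 GAG (Glu): third position 2-fold.
Codon 5 AUC (Ile): third position 3-fold.
Codon 6 UGU (Cys): third position 2-fold.
Codon 7 CAU (His): third position 2-fold.
Codon 8 UUC (Phe): third position 2-fold.
Four-fold degenerate third positions: 1.

1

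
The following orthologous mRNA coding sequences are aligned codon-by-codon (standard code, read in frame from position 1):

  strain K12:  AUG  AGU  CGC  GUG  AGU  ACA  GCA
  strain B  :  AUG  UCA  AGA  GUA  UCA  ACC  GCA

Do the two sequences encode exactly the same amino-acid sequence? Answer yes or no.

yes

Codon 1: AUG Met / AUG Met — identical.
Codon 2: AGU Ser / UCA Ser — synonymous.
Codon 3: CGC Arg / AGA Arg — synonymous.
Codon 4: GUG Val / GUA Val — synonymous.
Codon 5: AGU Ser / UCA Ser — synonymous.
Codon 6: ACA Thr / ACC Thr — synonymous.
Codon 7: GCA Ala / GCA Ala — identical.
Nonsynonymous differences: 0 → same protein.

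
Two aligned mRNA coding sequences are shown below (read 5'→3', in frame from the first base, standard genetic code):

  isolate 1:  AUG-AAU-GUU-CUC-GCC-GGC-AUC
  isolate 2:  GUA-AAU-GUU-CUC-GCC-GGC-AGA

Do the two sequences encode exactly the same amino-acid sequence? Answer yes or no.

Codon 1: AUG Met / GUA Val — nonsynonymous.
Codon 2: AAU Asn / AAU Asn — identical.
Codon 3: GUU Val / GUU Val — identical.
Codon 4: CUC Leu / CUC Leu — identical.
Codon 5: GCC Ala / GCC Ala — identical.
Codon 6: GGC Gly / GGC Gly — identical.
Codon 7: AUC Ile / AGA Arg — nonsynonymous.
Nonsynonymous differences: 2 → different protein.

no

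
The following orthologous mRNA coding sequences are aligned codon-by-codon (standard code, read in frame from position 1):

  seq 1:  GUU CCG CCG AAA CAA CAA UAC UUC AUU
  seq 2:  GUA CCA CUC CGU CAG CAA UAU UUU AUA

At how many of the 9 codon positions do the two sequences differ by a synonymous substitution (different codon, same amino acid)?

Codon 1: GUU Val / GUA Val — synonymous.
Codon 2: CCG Pro / CCA Pro — synonymous.
Codon 3: CCG Pro / CUC Leu — nonsynonymous.
Codon 4: AAA Lys / CGU Arg — nonsynonymous.
Codon 5: CAA Gln / CAG Gln — synonymous.
Codon 6: CAA Gln / CAA Gln — identical.
Codon 7: UAC Tyr / UAU Tyr — synonymous.
Codon 8: UUC Phe / UUU Phe — synonymous.
Codon 9: AUU Ile / AUA Ile — synonymous.
Synonymous differences: 6.

6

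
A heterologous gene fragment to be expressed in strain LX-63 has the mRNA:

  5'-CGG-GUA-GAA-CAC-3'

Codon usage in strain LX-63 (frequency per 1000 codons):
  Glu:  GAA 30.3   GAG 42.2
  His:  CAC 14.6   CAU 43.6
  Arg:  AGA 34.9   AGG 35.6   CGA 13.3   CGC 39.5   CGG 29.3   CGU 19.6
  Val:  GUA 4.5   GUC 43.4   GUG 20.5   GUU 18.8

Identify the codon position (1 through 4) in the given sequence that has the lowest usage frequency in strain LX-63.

2

Codon 1 CGG (Arg): 29.3 per 1000.
Codon 2 GUA (Val): 4.5 per 1000.
Codon 3 GAA (Glu): 30.3 per 1000.
Codon 4 CAC (His): 14.6 per 1000.
Lowest frequency is 4.5 at codon 2.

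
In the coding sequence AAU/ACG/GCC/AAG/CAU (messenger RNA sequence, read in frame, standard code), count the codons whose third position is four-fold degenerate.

Codon 1 AAU (Asn): third position 2-fold.
Codon 2 ACG (Thr): third position 4-fold.
Codon 3 GCC (Ala): third position 4-fold.
Codon 4 AAG (Lys): third position 2-fold.
Codon 5 CAU (His): third position 2-fold.
Four-fold degenerate third positions: 2.

2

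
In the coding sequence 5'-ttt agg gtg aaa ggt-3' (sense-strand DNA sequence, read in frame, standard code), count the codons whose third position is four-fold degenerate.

2

Codon 1 TTT (Phe): third position 2-fold.
Codon 2 AGG (Arg): third position 2-fold.
Codon 3 GTG (Val): third position 4-fold.
Codon 4 AAA (Lys): third position 2-fold.
Codon 5 GGT (Gly): third position 4-fold.
Four-fold degenerate third positions: 2.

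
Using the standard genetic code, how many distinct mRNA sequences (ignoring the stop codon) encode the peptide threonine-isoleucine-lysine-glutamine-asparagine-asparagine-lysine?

384

Thr: 4 codons.
Ile: 3 codons.
Lys: 2 codons.
Gln: 2 codons.
Asn: 2 codons.
Asn: 2 codons.
Lys: 2 codons.
4 × 3 × 2 × 2 × 2 × 2 × 2 = 384.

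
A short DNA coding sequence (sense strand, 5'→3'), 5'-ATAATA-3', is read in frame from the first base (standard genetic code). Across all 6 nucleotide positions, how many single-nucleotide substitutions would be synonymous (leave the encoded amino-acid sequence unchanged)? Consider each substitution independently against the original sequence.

Codon 1 (ATA, Ile): 2 synonymous substitutions.
Codon 2 (ATA, Ile): 2 synonymous substitutions.
Total: 2 + 2 = 4.

4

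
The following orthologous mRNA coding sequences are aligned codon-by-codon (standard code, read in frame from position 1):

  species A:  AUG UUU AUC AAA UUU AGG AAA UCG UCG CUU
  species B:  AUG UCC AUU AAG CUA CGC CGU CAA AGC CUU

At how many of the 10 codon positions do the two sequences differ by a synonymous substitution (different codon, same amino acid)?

Codon 1: AUG Met / AUG Met — identical.
Codon 2: UUU Phe / UCC Ser — nonsynonymous.
Codon 3: AUC Ile / AUU Ile — synonymous.
Codon 4: AAA Lys / AAG Lys — synonymous.
Codon 5: UUU Phe / CUA Leu — nonsynonymous.
Codon 6: AGG Arg / CGC Arg — synonymous.
Codon 7: AAA Lys / CGU Arg — nonsynonymous.
Codon 8: UCG Ser / CAA Gln — nonsynonymous.
Codon 9: UCG Ser / AGC Ser — synonymous.
Codon 10: CUU Leu / CUU Leu — identical.
Synonymous differences: 4.

4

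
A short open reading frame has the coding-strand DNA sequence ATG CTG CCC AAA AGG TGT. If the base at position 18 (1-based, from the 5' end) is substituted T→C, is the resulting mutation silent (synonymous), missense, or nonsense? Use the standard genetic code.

Position 18 falls in codon 6: TGT → Cys.
After the substitution the codon is TGC → Cys.
Both encode Cys, so the change is synonymous.

silent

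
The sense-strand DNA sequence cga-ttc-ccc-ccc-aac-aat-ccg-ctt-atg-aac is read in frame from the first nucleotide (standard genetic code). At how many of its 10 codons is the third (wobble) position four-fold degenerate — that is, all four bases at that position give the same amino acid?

Codon 1 CGA (Arg): third position 4-fold.
Codon 2 TTC (Phe): third position 2-fold.
Codon 3 CCC (Pro): third position 4-fold.
Codon 4 CCC (Pro): third position 4-fold.
Codon 5 AAC (Asn): third position 2-fold.
Codon 6 AAT (Asn): third position 2-fold.
Codon 7 CCG (Pro): third position 4-fold.
Codon 8 CTT (Leu): third position 4-fold.
Codon 9 ATG (Met): third position 1-fold.
Codon 10 AAC (Asn): third position 2-fold.
Four-fold degenerate third positions: 5.

5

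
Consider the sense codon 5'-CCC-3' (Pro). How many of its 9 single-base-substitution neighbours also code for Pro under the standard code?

3

Position 1: none → 0 synonymous.
Position 2: none → 0 synonymous.
Position 3: CCU, CCA, CCG → 3 synonymous.
Total: 0 + 0 + 3 = 3.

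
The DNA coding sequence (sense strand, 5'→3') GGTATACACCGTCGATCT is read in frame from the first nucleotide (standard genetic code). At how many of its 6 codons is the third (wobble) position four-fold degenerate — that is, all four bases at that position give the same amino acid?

4

Codon 1 GGT (Gly): third position 4-fold.
Codon 2 ATA (Ile): third position 3-fold.
Codon 3 CAC (His): third position 2-fold.
Codon 4 CGT (Arg): third position 4-fold.
Codon 5 CGA (Arg): third position 4-fold.
Codon 6 TCT (Ser): third position 4-fold.
Four-fold degenerate third positions: 4.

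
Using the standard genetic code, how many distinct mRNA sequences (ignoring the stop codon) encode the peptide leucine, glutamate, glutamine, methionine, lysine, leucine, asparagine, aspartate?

1152

Leu: 6 codons.
Glu: 2 codons.
Gln: 2 codons.
Met: 1 codon.
Lys: 2 codons.
Leu: 6 codons.
Asn: 2 codons.
Asp: 2 codons.
6 × 2 × 2 × 1 × 2 × 6 × 2 × 2 = 1152.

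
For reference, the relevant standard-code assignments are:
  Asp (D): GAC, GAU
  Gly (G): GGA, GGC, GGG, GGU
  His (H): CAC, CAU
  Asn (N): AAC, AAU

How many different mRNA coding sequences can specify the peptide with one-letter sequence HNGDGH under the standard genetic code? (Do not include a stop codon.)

His: 2 codons.
Asn: 2 codons.
Gly: 4 codons.
Asp: 2 codons.
Gly: 4 codons.
His: 2 codons.
2 × 2 × 4 × 2 × 4 × 2 = 256.

256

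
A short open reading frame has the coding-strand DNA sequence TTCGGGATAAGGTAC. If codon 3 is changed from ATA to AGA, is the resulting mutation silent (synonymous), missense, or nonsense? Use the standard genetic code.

missense

Position 8 falls in codon 3: ATA → Ile.
After the substitution the codon is AGA → Arg.
Ile ≠ Arg, so this is a missense mutation.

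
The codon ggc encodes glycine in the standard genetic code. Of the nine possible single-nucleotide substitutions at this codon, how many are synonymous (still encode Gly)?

Position 1: none → 0 synonymous.
Position 2: none → 0 synonymous.
Position 3: GGT, GGA, GGG → 3 synonymous.
Total: 0 + 0 + 3 = 3.

3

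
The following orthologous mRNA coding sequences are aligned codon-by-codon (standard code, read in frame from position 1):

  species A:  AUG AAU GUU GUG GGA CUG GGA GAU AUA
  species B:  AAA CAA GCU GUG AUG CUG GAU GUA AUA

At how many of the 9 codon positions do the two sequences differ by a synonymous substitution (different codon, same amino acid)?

Codon 1: AUG Met / AAA Lys — nonsynonymous.
Codon 2: AAU Asn / CAA Gln — nonsynonymous.
Codon 3: GUU Val / GCU Ala — nonsynonymous.
Codon 4: GUG Val / GUG Val — identical.
Codon 5: GGA Gly / AUG Met — nonsynonymous.
Codon 6: CUG Leu / CUG Leu — identical.
Codon 7: GGA Gly / GAU Asp — nonsynonymous.
Codon 8: GAU Asp / GUA Val — nonsynonymous.
Codon 9: AUA Ile / AUA Ile — identical.
Synonymous differences: 0.

0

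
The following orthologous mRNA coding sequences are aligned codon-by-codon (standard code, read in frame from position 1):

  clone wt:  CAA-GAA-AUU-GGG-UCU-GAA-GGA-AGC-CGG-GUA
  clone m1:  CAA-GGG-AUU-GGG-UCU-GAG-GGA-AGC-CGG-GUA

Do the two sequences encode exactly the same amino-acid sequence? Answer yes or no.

Codon 1: CAA Gln / CAA Gln — identical.
Codon 2: GAA Glu / GGG Gly — nonsynonymous.
Codon 3: AUU Ile / AUU Ile — identical.
Codon 4: GGG Gly / GGG Gly — identical.
Codon 5: UCU Ser / UCU Ser — identical.
Codon 6: GAA Glu / GAG Glu — synonymous.
Codon 7: GGA Gly / GGA Gly — identical.
Codon 8: AGC Ser / AGC Ser — identical.
Codon 9: CGG Arg / CGG Arg — identical.
Codon 10: GUA Val / GUA Val — identical.
Nonsynonymous differences: 1 → different protein.

no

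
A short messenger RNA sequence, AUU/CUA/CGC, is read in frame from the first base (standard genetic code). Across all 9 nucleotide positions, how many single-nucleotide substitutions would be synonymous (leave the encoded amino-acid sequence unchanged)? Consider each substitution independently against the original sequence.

9

Codon 1 (AUU, Ile): 2 synonymous substitutions.
Codon 2 (CUA, Leu): 4 synonymous substitutions.
Codon 3 (CGC, Arg): 3 synonymous substitutions.
Total: 2 + 4 + 3 = 9.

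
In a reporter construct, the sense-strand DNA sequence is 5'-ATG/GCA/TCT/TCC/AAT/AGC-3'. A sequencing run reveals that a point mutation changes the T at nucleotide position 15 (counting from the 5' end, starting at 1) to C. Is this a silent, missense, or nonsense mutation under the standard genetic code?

Position 15 falls in codon 5: AAT → Asn.
After the substitution the codon is AAC → Asn.
Both encode Asn, so the change is synonymous.

silent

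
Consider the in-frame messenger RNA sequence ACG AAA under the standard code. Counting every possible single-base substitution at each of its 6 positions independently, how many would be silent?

Codon 1 (ACG, Thr): 3 synonymous substitutions.
Codon 2 (AAA, Lys): 1 synonymous substitution.
Total: 3 + 1 = 4.

4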